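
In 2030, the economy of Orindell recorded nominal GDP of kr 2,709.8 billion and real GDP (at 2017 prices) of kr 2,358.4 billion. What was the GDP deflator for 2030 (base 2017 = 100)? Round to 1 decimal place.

GDP deflator = (Nominal / Real) × 100 = 2709.8 / 2358.4 × 100 = 114.90.

114.9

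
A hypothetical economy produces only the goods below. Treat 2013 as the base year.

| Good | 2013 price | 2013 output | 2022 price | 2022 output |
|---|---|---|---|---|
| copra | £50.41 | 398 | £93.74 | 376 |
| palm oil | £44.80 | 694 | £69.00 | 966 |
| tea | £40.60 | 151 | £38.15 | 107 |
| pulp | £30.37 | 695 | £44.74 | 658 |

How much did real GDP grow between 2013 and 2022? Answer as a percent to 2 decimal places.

Real GDP 2013 = Nominal GDP 2013 = 50.41·398 + 44.80·694 + 40.60·151 + 30.37·695 = 78392.13.
Real GDP 2022 (at 2013 prices) = 50.41·376 + 44.80·966 + 40.60·107 + 30.37·658 = 86558.62.
Real growth = 86558.62/78392.13 − 1 = 0.1042.

10.42%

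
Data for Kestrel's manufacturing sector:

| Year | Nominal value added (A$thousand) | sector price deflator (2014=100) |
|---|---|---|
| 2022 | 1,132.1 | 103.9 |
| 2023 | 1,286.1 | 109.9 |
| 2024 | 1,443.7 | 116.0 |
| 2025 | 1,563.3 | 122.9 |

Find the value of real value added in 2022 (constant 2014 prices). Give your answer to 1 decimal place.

A$1,089.6 thousand

Real value added 2022 = 1132.1 / 1.039 = 1089.61.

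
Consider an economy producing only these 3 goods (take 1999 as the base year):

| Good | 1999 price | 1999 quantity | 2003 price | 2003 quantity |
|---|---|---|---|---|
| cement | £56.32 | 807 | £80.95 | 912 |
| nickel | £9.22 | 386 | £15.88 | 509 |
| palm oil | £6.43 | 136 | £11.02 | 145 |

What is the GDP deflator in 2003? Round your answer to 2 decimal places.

146.53

Nominal GDP 2003 = 80.95·912 + 15.88·509 + 11.02·145 = 83507.22.
Real GDP 2003 (at 1999 prices) = 56.32·912 + 9.22·509 + 6.43·145 = 56989.17.
Deflator = Nominal/Real × 100 = 83507.22/56989.17 × 100 = 146.532.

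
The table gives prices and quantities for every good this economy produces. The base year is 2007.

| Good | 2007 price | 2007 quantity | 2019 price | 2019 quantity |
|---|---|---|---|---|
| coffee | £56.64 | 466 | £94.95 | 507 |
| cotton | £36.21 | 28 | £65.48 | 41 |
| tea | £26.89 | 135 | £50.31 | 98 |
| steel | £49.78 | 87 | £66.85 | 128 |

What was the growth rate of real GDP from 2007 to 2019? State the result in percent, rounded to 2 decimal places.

Real GDP 2007 = Nominal GDP 2007 = 56.64·466 + 36.21·28 + 26.89·135 + 49.78·87 = 35369.13.
Real GDP 2019 (at 2007 prices) = 56.64·507 + 36.21·41 + 26.89·98 + 49.78·128 = 39208.15.
Real growth = 39208.15/35369.13 − 1 = 0.1085.

10.85%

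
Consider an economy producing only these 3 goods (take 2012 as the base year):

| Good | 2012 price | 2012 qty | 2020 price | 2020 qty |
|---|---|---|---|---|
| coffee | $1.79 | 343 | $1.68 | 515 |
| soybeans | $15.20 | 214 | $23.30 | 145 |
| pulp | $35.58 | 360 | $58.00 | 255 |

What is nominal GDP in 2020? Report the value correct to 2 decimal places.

Nominal GDP 2020 = Σ (p_2020 × q_2020) = 1.68·515 + 23.30·145 + 58.00·255 = 19033.70.

$19033.70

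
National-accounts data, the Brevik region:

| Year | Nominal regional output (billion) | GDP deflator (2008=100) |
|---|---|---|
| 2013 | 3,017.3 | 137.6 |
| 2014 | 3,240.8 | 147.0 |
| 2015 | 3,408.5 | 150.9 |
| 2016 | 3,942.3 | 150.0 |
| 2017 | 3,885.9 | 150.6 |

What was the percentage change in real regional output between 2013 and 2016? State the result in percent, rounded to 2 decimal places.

Real regional output 2013 = 3017.3/1.376 = 2192.81.
Real regional output 2016 = 3942.3/1.500 = 2628.20.
Change = 2628.20/2192.81 − 1 = 0.1986.

19.86%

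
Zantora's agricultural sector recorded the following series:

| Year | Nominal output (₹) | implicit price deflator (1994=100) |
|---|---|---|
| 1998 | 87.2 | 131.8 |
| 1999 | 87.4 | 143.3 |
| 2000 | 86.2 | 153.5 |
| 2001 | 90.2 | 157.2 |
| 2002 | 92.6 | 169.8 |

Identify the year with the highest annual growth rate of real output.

2001

1999: real = 87.4/1.433 = 60.99; growth vs 1998 (66.16) = -7.81%.
2000: real = 86.2/1.535 = 56.16; growth vs 1999 (60.99) = -7.92%.
2001: real = 90.2/1.572 = 57.38; growth vs 2000 (56.16) = 2.17%.
2002: real = 92.6/1.698 = 54.53; growth vs 2001 (57.38) = -4.97%.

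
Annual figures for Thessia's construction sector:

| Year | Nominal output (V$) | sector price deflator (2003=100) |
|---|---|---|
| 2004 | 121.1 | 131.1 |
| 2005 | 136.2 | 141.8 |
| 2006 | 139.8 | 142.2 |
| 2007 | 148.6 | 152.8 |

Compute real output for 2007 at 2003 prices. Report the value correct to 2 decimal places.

V$97.25

Real output 2007 = 148.6 / 1.528 = 97.25.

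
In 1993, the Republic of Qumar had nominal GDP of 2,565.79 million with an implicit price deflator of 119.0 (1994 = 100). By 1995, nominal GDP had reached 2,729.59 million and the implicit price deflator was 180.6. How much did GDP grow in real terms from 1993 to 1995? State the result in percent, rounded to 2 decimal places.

Deflate each year: 1993 → 2565.79/1.190 = 2156.13; 1995 → 2729.59/1.806 = 1511.40.
So real GDP changed by 1511.40/2156.13 − 1 = -0.2990, i.e. -29.90%.

-29.90%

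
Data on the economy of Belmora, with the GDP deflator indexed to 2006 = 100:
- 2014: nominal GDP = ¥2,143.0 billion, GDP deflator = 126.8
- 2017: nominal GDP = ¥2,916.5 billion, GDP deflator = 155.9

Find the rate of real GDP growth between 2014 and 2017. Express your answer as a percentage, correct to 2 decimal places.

10.69%

Real GDP 2014 = 2143.0 / 1.268 = 1690.06.
Real GDP 2017 = 2916.5 / 1.559 = 1870.75.
Real growth = 1870.75 / 1690.06 − 1 = 0.1069.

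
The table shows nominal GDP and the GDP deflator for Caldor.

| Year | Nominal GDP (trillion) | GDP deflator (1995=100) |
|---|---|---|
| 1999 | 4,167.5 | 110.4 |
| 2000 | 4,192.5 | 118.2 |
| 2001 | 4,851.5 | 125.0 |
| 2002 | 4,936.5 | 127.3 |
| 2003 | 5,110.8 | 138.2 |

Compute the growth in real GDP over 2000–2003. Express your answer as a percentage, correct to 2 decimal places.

4.26%

Real GDP 2000 = 4192.5/1.182 = 3546.95.
Real GDP 2003 = 5110.8/1.382 = 3698.12.
Change = 3698.12/3546.95 − 1 = 0.0426.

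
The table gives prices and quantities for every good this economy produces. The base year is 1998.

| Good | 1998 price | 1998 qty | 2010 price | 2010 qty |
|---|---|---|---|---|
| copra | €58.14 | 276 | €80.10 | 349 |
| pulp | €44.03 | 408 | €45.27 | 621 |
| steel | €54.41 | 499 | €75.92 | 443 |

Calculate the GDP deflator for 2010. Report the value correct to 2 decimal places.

Nominal GDP 2010 = 80.10·349 + 45.27·621 + 75.92·443 = 89700.13.
Real GDP 2010 (at 1998 prices) = 58.14·349 + 44.03·621 + 54.41·443 = 71737.12.
Deflator = Nominal/Real × 100 = 89700.13/71737.12 × 100 = 125.040.

125.04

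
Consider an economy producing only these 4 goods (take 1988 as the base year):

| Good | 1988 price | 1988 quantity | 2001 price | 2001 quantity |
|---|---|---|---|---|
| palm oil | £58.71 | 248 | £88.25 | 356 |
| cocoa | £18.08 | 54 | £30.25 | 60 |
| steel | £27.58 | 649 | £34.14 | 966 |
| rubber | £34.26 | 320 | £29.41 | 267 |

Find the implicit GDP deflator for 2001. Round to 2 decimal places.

Nominal GDP 2001 = 88.25·356 + 30.25·60 + 34.14·966 + 29.41·267 = 74063.71.
Real GDP 2001 (at 1988 prices) = 58.71·356 + 18.08·60 + 27.58·966 + 34.26·267 = 57775.26.
Deflator = Nominal/Real × 100 = 74063.71/57775.26 × 100 = 128.193.

128.19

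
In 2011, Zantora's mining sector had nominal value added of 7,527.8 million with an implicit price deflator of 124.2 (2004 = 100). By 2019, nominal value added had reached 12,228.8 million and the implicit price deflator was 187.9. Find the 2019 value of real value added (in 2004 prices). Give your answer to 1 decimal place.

6,508.1 million

Real value added = Nominal / (implicit price deflator/100) = 12228.8 / 1.879 = 6508.14.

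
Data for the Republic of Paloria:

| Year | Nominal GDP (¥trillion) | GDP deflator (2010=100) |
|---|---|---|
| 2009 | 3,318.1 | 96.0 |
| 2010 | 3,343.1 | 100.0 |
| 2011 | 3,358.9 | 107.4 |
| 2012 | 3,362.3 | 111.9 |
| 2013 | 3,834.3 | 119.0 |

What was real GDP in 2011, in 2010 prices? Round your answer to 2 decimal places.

Real GDP 2011 = 3358.9 / 1.074 = 3127.47.

¥3,127.47 trillion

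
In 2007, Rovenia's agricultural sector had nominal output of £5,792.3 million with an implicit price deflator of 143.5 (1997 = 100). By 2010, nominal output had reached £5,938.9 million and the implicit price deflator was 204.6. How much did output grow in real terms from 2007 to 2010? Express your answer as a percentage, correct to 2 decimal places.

Deflate each year: 2007 → 5792.3/1.435 = 4036.45; 2010 → 5938.9/2.046 = 2902.69.
So real output changed by 2902.69/4036.45 − 1 = -0.2809, i.e. -28.09%.

-28.09%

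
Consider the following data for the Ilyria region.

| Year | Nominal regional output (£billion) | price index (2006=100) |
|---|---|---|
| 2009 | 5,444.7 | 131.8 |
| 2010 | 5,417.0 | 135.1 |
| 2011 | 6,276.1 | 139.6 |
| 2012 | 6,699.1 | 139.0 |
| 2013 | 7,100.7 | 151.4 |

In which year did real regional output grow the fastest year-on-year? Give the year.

2011

2010: real = 5417.0/1.351 = 4009.62; growth vs 2009 (4131.03) = -2.94%.
2011: real = 6276.1/1.396 = 4495.77; growth vs 2010 (4009.62) = 12.12%.
2012: real = 6699.1/1.390 = 4819.50; growth vs 2011 (4495.77) = 7.20%.
2013: real = 7100.7/1.514 = 4690.03; growth vs 2012 (4819.50) = -2.69%.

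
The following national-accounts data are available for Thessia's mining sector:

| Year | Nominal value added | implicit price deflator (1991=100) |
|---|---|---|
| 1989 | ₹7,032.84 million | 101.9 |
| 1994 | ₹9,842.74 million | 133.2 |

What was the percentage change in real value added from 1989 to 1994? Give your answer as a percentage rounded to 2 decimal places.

Real value added 1989 = 7032.84 / 1.019 = 6901.71.
Real value added 1994 = 9842.74 / 1.332 = 7389.44.
Real growth = 7389.44 / 6901.71 − 1 = 0.0707.

7.07%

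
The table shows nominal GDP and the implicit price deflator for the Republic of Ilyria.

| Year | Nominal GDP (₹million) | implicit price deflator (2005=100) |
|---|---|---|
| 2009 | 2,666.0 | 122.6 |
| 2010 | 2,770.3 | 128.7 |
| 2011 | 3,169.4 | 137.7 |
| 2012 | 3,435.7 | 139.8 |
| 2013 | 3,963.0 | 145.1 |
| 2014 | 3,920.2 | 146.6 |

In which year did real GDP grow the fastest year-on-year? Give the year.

2013

2010: real = 2770.3/1.287 = 2152.53; growth vs 2009 (2174.55) = -1.01%.
2011: real = 3169.4/1.377 = 2301.67; growth vs 2010 (2152.53) = 6.93%.
2012: real = 3435.7/1.398 = 2457.58; growth vs 2011 (2301.67) = 6.77%.
2013: real = 3963.0/1.451 = 2731.22; growth vs 2012 (2457.58) = 11.13%.
2014: real = 3920.2/1.466 = 2674.08; growth vs 2013 (2731.22) = -2.09%.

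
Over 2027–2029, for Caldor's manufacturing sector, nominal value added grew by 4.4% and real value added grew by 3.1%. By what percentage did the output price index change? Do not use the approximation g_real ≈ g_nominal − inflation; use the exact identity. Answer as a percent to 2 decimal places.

(1 + g_nom) = (1 + g_real)(1 + π), so π = 1.0440 / 1.0310 − 1 = 0.01261.

1.26%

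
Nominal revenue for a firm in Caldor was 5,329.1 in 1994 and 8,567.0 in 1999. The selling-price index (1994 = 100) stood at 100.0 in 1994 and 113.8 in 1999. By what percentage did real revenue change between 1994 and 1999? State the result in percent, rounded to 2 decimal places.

Deflate each year: 1994 → 5329.1/1.000 = 5329.10; 1999 → 8567.0/1.138 = 7528.12.
So real revenue changed by 7528.12/5329.10 − 1 = 0.4126, i.e. 41.26%.

41.26%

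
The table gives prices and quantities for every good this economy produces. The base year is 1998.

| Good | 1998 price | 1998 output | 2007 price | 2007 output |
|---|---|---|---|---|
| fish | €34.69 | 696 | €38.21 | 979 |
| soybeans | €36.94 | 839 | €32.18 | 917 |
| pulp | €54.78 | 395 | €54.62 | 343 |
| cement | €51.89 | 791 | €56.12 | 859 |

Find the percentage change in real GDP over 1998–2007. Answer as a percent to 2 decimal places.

Real GDP 1998 = Nominal GDP 1998 = 34.69·696 + 36.94·839 + 54.78·395 + 51.89·791 = 117819.99.
Real GDP 2007 (at 1998 prices) = 34.69·979 + 36.94·917 + 54.78·343 + 51.89·859 = 131198.54.
Real growth = 131198.54/117819.99 − 1 = 0.1136.

11.36%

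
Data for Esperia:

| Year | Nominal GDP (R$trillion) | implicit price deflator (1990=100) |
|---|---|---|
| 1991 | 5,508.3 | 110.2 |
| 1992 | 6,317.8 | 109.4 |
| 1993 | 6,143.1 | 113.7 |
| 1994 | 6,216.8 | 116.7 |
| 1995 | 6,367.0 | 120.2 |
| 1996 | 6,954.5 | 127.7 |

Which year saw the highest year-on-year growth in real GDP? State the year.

1992

1992: real = 6317.8/1.094 = 5774.95; growth vs 1991 (4998.46) = 15.53%.
1993: real = 6143.1/1.137 = 5402.90; growth vs 1992 (5774.95) = -6.44%.
1994: real = 6216.8/1.167 = 5327.16; growth vs 1993 (5402.90) = -1.40%.
1995: real = 6367.0/1.202 = 5297.00; growth vs 1994 (5327.16) = -0.57%.
1996: real = 6954.5/1.277 = 5445.97; growth vs 1995 (5297.00) = 2.81%.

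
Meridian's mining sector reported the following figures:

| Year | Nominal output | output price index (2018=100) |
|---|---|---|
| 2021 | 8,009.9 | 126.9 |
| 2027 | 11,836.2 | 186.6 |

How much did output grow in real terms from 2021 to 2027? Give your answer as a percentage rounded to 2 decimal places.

0.49%

Deflate each year: 2021 → 8009.9/1.269 = 6311.98; 2027 → 11836.2/1.866 = 6343.09.
So real output changed by 6343.09/6311.98 − 1 = 0.0049, i.e. 0.49%.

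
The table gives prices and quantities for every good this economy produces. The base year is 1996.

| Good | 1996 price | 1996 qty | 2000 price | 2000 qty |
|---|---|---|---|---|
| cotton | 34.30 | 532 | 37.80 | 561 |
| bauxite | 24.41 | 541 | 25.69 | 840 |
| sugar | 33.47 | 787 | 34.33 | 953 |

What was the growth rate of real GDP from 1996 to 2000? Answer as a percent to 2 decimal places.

Real GDP 1996 = Nominal GDP 1996 = 34.30·532 + 24.41·541 + 33.47·787 = 57794.30.
Real GDP 2000 (at 1996 prices) = 34.30·561 + 24.41·840 + 33.47·953 = 71643.61.
Real growth = 71643.61/57794.30 − 1 = 0.2396.

23.96%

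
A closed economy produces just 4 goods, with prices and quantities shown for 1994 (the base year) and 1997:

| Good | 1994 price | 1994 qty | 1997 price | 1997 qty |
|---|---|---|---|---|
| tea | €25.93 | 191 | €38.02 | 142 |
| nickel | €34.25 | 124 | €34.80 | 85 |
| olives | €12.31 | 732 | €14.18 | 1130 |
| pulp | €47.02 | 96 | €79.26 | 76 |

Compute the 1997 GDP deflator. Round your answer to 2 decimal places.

126.28

Nominal GDP 1997 = 38.02·142 + 34.80·85 + 14.18·1130 + 79.26·76 = 30404.00.
Real GDP 1997 (at 1994 prices) = 25.93·142 + 34.25·85 + 12.31·1130 + 47.02·76 = 24077.13.
Deflator = Nominal/Real × 100 = 30404.00/24077.13 × 100 = 126.278.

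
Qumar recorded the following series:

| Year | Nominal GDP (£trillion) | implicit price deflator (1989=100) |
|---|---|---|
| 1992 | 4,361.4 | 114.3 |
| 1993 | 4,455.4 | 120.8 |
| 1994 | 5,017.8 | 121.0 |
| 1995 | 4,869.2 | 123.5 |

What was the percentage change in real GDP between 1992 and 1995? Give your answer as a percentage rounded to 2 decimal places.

3.33%

Real GDP 1992 = 4361.4/1.143 = 3815.75.
Real GDP 1995 = 4869.2/1.235 = 3942.67.
Change = 3942.67/3815.75 − 1 = 0.0333.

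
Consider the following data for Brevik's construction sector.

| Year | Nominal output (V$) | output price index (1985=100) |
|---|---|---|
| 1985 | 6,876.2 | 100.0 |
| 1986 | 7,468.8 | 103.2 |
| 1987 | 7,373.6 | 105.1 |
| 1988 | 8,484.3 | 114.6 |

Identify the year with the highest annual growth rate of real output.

1986: real = 7468.8/1.032 = 7237.21; growth vs 1985 (6876.20) = 5.25%.
1987: real = 7373.6/1.051 = 7015.79; growth vs 1986 (7237.21) = -3.06%.
1988: real = 8484.3/1.146 = 7403.40; growth vs 1987 (7015.79) = 5.52%.

1988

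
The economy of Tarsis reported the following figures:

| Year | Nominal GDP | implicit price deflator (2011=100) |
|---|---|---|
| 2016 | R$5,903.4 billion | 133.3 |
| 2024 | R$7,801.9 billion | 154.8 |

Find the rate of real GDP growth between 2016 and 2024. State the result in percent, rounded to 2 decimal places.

Deflate each year: 2016 → 5903.4/1.333 = 4428.66; 2024 → 7801.9/1.548 = 5039.99.
So real GDP changed by 5039.99/4428.66 − 1 = 0.1380, i.e. 13.80%.

13.80%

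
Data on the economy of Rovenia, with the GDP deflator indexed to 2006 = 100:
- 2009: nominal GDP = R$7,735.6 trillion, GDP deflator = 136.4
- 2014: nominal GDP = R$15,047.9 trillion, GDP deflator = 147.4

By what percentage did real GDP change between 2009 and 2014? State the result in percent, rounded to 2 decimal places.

Real GDP 2009 = 7735.6 / 1.364 = 5671.26.
Real GDP 2014 = 15047.9 / 1.474 = 10208.89.
Real growth = 10208.89 / 5671.26 − 1 = 0.8001.

80.01%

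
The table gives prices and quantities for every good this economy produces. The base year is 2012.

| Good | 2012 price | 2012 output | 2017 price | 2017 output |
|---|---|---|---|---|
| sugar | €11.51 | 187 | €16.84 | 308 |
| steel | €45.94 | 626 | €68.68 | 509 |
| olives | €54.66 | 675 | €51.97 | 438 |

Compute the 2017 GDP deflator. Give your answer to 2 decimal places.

Nominal GDP 2017 = 16.84·308 + 68.68·509 + 51.97·438 = 62907.70.
Real GDP 2017 (at 2012 prices) = 11.51·308 + 45.94·509 + 54.66·438 = 50869.62.
Deflator = Nominal/Real × 100 = 62907.70/50869.62 × 100 = 123.665.

123.66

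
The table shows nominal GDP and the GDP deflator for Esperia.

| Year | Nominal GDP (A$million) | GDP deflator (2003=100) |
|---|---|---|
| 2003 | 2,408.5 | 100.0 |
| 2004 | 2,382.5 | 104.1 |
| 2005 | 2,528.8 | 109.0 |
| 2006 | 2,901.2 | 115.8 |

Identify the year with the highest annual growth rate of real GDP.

2004: real = 2382.5/1.041 = 2288.66; growth vs 2003 (2408.50) = -4.98%.
2005: real = 2528.8/1.090 = 2320.00; growth vs 2004 (2288.66) = 1.37%.
2006: real = 2901.2/1.158 = 2505.35; growth vs 2005 (2320.00) = 7.99%.

2006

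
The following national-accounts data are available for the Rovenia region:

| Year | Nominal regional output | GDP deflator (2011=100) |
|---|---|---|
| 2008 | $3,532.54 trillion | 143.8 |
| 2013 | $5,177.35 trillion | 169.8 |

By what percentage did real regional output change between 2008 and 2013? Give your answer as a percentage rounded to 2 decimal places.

Deflate each year: 2008 → 3532.54/1.438 = 2456.56; 2013 → 5177.35/1.698 = 3049.09.
So real regional output changed by 3049.09/2456.56 − 1 = 0.2412, i.e. 24.12%.

24.12%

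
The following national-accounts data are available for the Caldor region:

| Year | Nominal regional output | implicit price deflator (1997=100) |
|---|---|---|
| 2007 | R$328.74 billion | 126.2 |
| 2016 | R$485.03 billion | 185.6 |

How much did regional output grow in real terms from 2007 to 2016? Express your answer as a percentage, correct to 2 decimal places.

0.32%

Real regional output 2007 = 328.74 / 1.262 = 260.49.
Real regional output 2016 = 485.03 / 1.856 = 261.33.
Real growth = 261.33 / 260.49 − 1 = 0.0032.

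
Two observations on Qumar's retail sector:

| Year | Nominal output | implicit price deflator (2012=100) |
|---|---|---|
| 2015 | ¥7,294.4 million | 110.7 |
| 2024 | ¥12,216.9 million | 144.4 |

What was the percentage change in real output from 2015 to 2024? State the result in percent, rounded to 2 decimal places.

28.40%

Deflate each year: 2015 → 7294.4/1.107 = 6589.34; 2024 → 12216.9/1.444 = 8460.46.
So real output changed by 8460.46/6589.34 − 1 = 0.2840, i.e. 28.40%.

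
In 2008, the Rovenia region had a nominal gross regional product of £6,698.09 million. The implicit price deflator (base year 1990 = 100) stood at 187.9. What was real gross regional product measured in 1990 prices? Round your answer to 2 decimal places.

Real gross regional product = Nominal / (implicit price deflator/100) = 6698.09 / 1.879 = 3564.71.

£3,564.71 million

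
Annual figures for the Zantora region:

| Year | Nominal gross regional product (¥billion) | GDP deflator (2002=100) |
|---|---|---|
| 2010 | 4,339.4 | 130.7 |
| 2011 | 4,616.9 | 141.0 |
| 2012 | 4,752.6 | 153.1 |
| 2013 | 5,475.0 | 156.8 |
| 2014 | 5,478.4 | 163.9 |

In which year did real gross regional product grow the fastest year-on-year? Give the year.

2011: real = 4616.9/1.410 = 3274.40; growth vs 2010 (3320.12) = -1.38%.
2012: real = 4752.6/1.531 = 3104.25; growth vs 2011 (3274.40) = -5.20%.
2013: real = 5475.0/1.568 = 3491.71; growth vs 2012 (3104.25) = 12.48%.
2014: real = 5478.4/1.639 = 3342.53; growth vs 2013 (3491.71) = -4.27%.

2013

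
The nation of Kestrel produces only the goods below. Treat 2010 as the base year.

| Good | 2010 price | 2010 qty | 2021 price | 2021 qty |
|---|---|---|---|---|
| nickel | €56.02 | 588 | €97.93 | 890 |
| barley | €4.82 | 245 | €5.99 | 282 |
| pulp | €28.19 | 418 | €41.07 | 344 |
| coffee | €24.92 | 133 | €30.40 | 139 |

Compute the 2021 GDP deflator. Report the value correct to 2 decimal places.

166.52

Nominal GDP 2021 = 97.93·890 + 5.99·282 + 41.07·344 + 30.40·139 = 107200.56.
Real GDP 2021 (at 2010 prices) = 56.02·890 + 4.82·282 + 28.19·344 + 24.92·139 = 64378.28.
Deflator = Nominal/Real × 100 = 107200.56/64378.28 × 100 = 166.517.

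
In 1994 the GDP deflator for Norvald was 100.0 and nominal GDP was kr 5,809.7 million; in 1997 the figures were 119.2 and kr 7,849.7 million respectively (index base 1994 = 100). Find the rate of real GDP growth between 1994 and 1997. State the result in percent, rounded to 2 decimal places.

13.35%

Real GDP 1994 = 5809.7 / 1.000 = 5809.70.
Real GDP 1997 = 7849.7 / 1.192 = 6585.32.
Real growth = 6585.32 / 5809.70 − 1 = 0.1335.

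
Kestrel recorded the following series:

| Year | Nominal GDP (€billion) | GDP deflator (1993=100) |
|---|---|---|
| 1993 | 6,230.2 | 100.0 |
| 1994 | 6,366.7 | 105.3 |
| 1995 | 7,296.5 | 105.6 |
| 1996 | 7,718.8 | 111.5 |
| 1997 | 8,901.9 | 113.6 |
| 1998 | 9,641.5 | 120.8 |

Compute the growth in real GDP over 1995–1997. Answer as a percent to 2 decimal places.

Real GDP 1995 = 7296.5/1.056 = 6909.56.
Real GDP 1997 = 8901.9/1.136 = 7836.18.
Change = 7836.18/6909.56 − 1 = 0.1341.

13.41%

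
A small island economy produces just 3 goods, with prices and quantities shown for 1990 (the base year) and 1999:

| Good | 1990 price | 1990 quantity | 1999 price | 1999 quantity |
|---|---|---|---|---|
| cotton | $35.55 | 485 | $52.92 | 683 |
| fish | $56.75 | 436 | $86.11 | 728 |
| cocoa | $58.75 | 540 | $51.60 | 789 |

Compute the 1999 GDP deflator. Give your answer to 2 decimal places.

124.65

Nominal GDP 1999 = 52.92·683 + 86.11·728 + 51.60·789 = 139544.84.
Real GDP 1999 (at 1990 prices) = 35.55·683 + 56.75·728 + 58.75·789 = 111948.40.
Deflator = Nominal/Real × 100 = 139544.84/111948.40 × 100 = 124.651.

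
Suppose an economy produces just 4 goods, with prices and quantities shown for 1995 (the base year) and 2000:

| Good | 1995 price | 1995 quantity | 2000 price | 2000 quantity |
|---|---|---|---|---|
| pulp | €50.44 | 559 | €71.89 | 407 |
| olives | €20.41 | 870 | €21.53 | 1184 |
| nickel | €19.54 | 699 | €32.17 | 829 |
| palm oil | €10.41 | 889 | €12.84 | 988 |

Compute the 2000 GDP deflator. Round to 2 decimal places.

132.21

Nominal GDP 2000 = 71.89·407 + 21.53·1184 + 32.17·829 + 12.84·988 = 94105.60.
Real GDP 2000 (at 1995 prices) = 50.44·407 + 20.41·1184 + 19.54·829 + 10.41·988 = 71178.26.
Deflator = Nominal/Real × 100 = 94105.60/71178.26 × 100 = 132.211.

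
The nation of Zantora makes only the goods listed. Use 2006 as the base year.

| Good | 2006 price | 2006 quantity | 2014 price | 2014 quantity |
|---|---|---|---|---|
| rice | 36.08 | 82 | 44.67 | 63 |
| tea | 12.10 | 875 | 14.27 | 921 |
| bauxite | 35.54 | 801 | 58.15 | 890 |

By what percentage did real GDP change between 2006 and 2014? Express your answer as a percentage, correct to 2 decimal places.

Real GDP 2006 = Nominal GDP 2006 = 36.08·82 + 12.10·875 + 35.54·801 = 42013.60.
Real GDP 2014 (at 2006 prices) = 36.08·63 + 12.10·921 + 35.54·890 = 45047.74.
Real growth = 45047.74/42013.60 − 1 = 0.0722.

7.22%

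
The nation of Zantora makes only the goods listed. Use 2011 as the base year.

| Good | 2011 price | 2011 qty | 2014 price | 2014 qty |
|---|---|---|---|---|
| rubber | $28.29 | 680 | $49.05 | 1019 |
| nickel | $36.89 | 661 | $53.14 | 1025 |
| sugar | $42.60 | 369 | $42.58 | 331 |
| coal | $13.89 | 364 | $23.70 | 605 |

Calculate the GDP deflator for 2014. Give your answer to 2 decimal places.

149.07

Nominal GDP 2014 = 49.05·1019 + 53.14·1025 + 42.58·331 + 23.70·605 = 132882.93.
Real GDP 2014 (at 2011 prices) = 28.29·1019 + 36.89·1025 + 42.60·331 + 13.89·605 = 89143.81.
Deflator = Nominal/Real × 100 = 132882.93/89143.81 × 100 = 149.066.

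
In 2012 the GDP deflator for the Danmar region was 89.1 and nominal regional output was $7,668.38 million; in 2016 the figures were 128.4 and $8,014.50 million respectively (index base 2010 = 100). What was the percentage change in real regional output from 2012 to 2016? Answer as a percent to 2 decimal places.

-27.48%

Deflate each year: 2012 → 7668.38/0.891 = 8606.49; 2016 → 8014.50/1.284 = 6241.82.
So real regional output changed by 6241.82/8606.49 − 1 = -0.2748, i.e. -27.48%.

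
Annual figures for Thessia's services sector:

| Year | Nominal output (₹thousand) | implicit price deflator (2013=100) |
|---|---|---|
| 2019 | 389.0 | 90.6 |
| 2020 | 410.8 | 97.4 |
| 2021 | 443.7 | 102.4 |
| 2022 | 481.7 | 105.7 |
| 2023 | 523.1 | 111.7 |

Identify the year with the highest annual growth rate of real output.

2020: real = 410.8/0.974 = 421.77; growth vs 2019 (429.36) = -1.77%.
2021: real = 443.7/1.024 = 433.30; growth vs 2020 (421.77) = 2.73%.
2022: real = 481.7/1.057 = 455.72; growth vs 2021 (433.30) = 5.17%.
2023: real = 523.1/1.117 = 468.31; growth vs 2022 (455.72) = 2.76%.

2022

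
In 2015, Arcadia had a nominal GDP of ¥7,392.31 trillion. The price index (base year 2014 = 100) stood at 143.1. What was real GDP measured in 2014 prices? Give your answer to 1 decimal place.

¥5,165.8 trillion

Real GDP = Nominal / (price index/100) = 7392.31 / 1.431 = 5165.84.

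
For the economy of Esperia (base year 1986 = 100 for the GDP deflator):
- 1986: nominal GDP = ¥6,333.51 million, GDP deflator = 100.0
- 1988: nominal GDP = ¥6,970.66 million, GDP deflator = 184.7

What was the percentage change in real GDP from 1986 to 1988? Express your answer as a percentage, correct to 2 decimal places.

Deflate each year: 1986 → 6333.51/1.000 = 6333.51; 1988 → 6970.66/1.847 = 3774.04.
So real GDP changed by 3774.04/6333.51 − 1 = -0.4041, i.e. -40.41%.

-40.41%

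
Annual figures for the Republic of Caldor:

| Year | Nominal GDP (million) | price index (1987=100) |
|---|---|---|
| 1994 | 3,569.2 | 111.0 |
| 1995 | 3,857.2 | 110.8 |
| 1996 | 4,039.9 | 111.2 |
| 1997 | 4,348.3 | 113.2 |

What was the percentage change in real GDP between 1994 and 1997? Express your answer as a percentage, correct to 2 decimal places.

19.46%

Real GDP 1994 = 3569.2/1.110 = 3215.50.
Real GDP 1997 = 4348.3/1.132 = 3841.25.
Change = 3841.25/3215.50 − 1 = 0.1946.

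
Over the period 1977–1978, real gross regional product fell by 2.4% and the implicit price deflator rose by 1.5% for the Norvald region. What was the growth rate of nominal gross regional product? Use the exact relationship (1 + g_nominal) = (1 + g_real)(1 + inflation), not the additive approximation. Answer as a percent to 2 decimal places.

(1 + g_nom) = (1 + g_real)(1 + π) = 0.9760 × 1.0150 = 0.99064.

-0.94%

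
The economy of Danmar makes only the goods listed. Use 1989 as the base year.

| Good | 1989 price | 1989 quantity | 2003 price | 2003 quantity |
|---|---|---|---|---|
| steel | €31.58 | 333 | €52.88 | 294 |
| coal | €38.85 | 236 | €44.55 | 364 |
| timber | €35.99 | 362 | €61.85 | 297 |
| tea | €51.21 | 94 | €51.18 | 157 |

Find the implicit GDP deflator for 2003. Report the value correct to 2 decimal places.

Nominal GDP 2003 = 52.88·294 + 44.55·364 + 61.85·297 + 51.18·157 = 58167.63.
Real GDP 2003 (at 1989 prices) = 31.58·294 + 38.85·364 + 35.99·297 + 51.21·157 = 42154.92.
Deflator = Nominal/Real × 100 = 58167.63/42154.92 × 100 = 137.985.

137.99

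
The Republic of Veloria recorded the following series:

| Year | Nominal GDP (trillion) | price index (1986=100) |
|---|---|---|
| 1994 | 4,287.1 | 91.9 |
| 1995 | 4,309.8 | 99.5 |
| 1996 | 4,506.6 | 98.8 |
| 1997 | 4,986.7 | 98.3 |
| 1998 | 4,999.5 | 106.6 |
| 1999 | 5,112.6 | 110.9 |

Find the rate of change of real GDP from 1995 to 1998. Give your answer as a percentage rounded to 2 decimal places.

8.28%

Real GDP 1995 = 4309.8/0.995 = 4331.46.
Real GDP 1998 = 4999.5/1.066 = 4689.96.
Change = 4689.96/4331.46 − 1 = 0.0828.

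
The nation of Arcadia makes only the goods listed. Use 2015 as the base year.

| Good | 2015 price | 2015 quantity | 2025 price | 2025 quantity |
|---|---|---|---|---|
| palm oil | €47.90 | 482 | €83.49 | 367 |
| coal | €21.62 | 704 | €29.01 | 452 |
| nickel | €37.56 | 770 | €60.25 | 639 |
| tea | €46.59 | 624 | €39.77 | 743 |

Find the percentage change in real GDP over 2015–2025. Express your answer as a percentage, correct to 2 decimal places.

-10.73%

Real GDP 2015 = Nominal GDP 2015 = 47.90·482 + 21.62·704 + 37.56·770 + 46.59·624 = 96301.64.
Real GDP 2025 (at 2015 prices) = 47.90·367 + 21.62·452 + 37.56·639 + 46.59·743 = 85968.75.
Real growth = 85968.75/96301.64 − 1 = -0.1073.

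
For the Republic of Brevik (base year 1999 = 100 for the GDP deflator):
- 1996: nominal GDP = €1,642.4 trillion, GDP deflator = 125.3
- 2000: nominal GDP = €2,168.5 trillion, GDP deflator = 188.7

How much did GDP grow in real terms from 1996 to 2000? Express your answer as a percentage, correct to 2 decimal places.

Deflate each year: 1996 → 1642.4/1.253 = 1310.77; 2000 → 2168.5/1.887 = 1149.18.
So real GDP changed by 1149.18/1310.77 − 1 = -0.1233, i.e. -12.33%.

-12.33%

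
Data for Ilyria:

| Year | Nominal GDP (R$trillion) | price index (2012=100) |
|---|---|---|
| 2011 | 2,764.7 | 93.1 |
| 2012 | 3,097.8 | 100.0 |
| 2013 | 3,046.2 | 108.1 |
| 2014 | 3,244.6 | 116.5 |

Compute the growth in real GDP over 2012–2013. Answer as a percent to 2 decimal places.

Real GDP 2012 = 3097.8/1.000 = 3097.80.
Real GDP 2013 = 3046.2/1.081 = 2817.95.
Change = 2817.95/3097.80 − 1 = -0.0903.

-9.03%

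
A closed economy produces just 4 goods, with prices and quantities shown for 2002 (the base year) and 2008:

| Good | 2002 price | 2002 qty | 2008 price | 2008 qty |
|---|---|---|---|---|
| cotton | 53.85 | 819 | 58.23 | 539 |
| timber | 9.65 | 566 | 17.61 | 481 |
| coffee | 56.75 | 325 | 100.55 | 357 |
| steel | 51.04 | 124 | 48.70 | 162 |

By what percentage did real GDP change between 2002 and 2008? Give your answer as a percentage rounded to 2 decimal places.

-16.33%

Real GDP 2002 = Nominal GDP 2002 = 53.85·819 + 9.65·566 + 56.75·325 + 51.04·124 = 74337.76.
Real GDP 2008 (at 2002 prices) = 53.85·539 + 9.65·481 + 56.75·357 + 51.04·162 = 62195.03.
Real growth = 62195.03/74337.76 − 1 = -0.1633.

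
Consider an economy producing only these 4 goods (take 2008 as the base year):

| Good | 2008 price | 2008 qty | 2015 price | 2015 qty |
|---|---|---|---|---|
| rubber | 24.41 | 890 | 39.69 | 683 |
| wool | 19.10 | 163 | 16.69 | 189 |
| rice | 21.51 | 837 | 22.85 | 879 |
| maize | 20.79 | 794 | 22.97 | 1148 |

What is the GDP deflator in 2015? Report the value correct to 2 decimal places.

Nominal GDP 2015 = 39.69·683 + 16.69·189 + 22.85·879 + 22.97·1148 = 76717.39.
Real GDP 2015 (at 2008 prices) = 24.41·683 + 19.10·189 + 21.51·879 + 20.79·1148 = 63056.14.
Deflator = Nominal/Real × 100 = 76717.39/63056.14 × 100 = 121.665.

121.67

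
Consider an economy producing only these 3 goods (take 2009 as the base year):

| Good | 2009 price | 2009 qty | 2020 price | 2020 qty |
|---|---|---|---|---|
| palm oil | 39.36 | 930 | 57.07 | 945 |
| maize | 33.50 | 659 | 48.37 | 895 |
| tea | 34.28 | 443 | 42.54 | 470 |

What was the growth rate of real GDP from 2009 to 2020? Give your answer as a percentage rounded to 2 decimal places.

12.76%

Real GDP 2009 = Nominal GDP 2009 = 39.36·930 + 33.50·659 + 34.28·443 = 73867.34.
Real GDP 2020 (at 2009 prices) = 39.36·945 + 33.50·895 + 34.28·470 = 83289.30.
Real growth = 83289.30/73867.34 − 1 = 0.1276.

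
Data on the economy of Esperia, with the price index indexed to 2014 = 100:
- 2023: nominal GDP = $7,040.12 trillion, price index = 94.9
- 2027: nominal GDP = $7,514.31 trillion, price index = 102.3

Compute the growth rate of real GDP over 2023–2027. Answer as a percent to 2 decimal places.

Real GDP 2023 = 7040.12 / 0.949 = 7418.46.
Real GDP 2027 = 7514.31 / 1.023 = 7345.37.
Real growth = 7345.37 / 7418.46 − 1 = -0.0099.

-0.99%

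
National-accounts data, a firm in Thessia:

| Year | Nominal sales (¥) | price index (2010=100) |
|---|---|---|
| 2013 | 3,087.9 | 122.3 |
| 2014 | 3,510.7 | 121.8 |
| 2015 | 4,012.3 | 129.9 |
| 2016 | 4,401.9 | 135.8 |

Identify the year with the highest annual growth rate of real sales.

2014: real = 3510.7/1.218 = 2882.35; growth vs 2013 (2524.86) = 14.16%.
2015: real = 4012.3/1.299 = 3088.76; growth vs 2014 (2882.35) = 7.16%.
2016: real = 4401.9/1.358 = 3241.46; growth vs 2015 (3088.76) = 4.94%.

2014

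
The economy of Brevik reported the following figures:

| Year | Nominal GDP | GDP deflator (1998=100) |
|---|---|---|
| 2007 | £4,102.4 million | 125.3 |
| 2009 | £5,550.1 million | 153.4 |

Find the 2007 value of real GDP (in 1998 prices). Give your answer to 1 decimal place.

Real GDP = Nominal / (GDP deflator/100) = 4102.4 / 1.253 = 3274.06.

£3,274.1 million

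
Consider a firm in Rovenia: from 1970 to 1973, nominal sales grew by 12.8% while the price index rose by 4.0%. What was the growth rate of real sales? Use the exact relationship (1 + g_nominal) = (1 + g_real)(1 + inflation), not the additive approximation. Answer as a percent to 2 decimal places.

(1 + g_nom) = (1 + g_real)(1 + π), so g_real = 1.1280 / 1.0400 − 1 = 0.08462.

8.46%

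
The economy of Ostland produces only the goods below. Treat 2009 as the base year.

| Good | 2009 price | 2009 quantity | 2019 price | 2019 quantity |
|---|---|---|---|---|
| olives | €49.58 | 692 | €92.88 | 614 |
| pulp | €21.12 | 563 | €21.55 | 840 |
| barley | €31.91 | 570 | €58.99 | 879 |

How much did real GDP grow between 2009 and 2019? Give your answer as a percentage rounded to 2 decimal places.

Real GDP 2009 = Nominal GDP 2009 = 49.58·692 + 21.12·563 + 31.91·570 = 64388.62.
Real GDP 2019 (at 2009 prices) = 49.58·614 + 21.12·840 + 31.91·879 = 76231.81.
Real growth = 76231.81/64388.62 − 1 = 0.1839.

18.39%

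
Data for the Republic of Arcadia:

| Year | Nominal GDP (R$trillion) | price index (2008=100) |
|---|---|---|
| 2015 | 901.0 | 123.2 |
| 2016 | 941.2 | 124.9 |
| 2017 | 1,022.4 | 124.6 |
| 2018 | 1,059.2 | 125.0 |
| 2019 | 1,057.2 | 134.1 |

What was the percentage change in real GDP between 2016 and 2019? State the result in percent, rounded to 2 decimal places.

4.62%

Real GDP 2016 = 941.2/1.249 = 753.56.
Real GDP 2019 = 1057.2/1.341 = 788.37.
Change = 788.37/753.56 − 1 = 0.0462.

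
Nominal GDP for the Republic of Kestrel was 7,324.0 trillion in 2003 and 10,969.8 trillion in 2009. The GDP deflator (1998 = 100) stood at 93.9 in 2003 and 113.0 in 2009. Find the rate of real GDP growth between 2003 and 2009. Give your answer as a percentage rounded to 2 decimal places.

24.46%

Deflate each year: 2003 → 7324.0/0.939 = 7799.79; 2009 → 10969.8/1.130 = 9707.79.
So real GDP changed by 9707.79/7799.79 − 1 = 0.2446, i.e. 24.46%.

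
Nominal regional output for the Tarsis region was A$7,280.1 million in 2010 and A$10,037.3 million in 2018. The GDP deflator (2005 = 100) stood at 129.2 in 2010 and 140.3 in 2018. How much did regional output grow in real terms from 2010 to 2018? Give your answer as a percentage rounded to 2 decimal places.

26.97%

Deflate each year: 2010 → 7280.1/1.292 = 5634.75; 2018 → 10037.3/1.403 = 7154.17.
So real regional output changed by 7154.17/5634.75 − 1 = 0.2697, i.e. 26.97%.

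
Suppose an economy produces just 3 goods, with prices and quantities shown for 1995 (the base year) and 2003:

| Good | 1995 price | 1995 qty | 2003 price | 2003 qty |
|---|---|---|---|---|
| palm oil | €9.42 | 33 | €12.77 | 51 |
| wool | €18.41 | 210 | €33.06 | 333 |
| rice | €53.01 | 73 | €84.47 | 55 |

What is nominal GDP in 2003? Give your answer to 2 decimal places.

€16306.10

Nominal GDP 2003 = Σ (p_2003 × q_2003) = 12.77·51 + 33.06·333 + 84.47·55 = 16306.10.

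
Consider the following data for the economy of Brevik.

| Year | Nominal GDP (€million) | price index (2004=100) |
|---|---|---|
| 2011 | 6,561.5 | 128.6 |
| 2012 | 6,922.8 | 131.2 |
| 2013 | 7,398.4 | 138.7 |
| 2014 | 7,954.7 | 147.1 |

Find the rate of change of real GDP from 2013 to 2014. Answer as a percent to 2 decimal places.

1.38%

Real GDP 2013 = 7398.4/1.387 = 5334.10.
Real GDP 2014 = 7954.7/1.471 = 5407.68.
Change = 5407.68/5334.10 − 1 = 0.0138.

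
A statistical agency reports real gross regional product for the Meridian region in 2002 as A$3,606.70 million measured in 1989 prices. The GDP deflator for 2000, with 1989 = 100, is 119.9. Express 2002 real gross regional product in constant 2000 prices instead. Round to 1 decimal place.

A$4,324.4 million

Real gross regional product in 2000 prices = Real gross regional product in 1989 prices × (P_2000/P_1989) = 3606.70 × 1.199 = 4324.43.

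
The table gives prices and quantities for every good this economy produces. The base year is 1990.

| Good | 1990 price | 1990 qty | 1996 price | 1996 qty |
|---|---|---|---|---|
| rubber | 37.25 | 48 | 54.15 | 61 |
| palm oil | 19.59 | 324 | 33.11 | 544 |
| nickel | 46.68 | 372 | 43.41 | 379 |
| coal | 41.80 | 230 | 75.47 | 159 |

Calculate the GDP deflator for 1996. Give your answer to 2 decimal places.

Nominal GDP 1996 = 54.15·61 + 33.11·544 + 43.41·379 + 75.47·159 = 49767.11.
Real GDP 1996 (at 1990 prices) = 37.25·61 + 19.59·544 + 46.68·379 + 41.80·159 = 37267.13.
Deflator = Nominal/Real × 100 = 49767.11/37267.13 × 100 = 133.542.

133.54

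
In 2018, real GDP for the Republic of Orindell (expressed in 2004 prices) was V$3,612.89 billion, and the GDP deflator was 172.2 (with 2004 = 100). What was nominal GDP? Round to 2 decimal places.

V$6,221.40 billion

Nominal GDP = Real × (GDP deflator/100) = 3612.89 × 1.722 = 6221.40.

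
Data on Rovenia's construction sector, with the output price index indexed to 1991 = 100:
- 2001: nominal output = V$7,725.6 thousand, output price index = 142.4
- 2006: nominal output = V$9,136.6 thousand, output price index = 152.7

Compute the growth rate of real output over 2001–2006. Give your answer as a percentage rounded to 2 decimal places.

Deflate each year: 2001 → 7725.6/1.424 = 5425.28; 2006 → 9136.6/1.527 = 5983.37.
So real output changed by 5983.37/5425.28 − 1 = 0.1029, i.e. 10.29%.

10.29%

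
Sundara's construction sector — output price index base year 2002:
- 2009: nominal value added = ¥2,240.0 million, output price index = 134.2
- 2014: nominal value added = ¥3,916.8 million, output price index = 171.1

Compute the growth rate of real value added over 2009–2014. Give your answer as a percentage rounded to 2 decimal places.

Deflate each year: 2009 → 2240.0/1.342 = 1669.15; 2014 → 3916.8/1.711 = 2289.19.
So real value added changed by 2289.19/1669.15 − 1 = 0.3715, i.e. 37.15%.

37.15%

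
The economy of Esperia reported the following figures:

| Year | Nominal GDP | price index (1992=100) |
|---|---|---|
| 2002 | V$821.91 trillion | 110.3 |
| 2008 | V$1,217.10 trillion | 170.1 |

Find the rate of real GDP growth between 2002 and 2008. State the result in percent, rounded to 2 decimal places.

-3.98%

Real GDP 2002 = 821.91 / 1.103 = 745.16.
Real GDP 2008 = 1217.10 / 1.701 = 715.52.
Real growth = 715.52 / 745.16 − 1 = -0.0398.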